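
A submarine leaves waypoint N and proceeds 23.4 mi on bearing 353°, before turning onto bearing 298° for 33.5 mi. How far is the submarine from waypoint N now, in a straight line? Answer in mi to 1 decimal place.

50.7 mi

Leg 1 (353°, 23.4 mi): east 23.4 sin 353° = -2.85, north 23.4 cos 353° = 23.23
Leg 2 (298°, 33.5 mi): east 33.5 sin 298° = -29.58, north 33.5 cos 298° = 15.73
Net: -32.43 east, 38.95 north. Distance = √((-32.43)² + (38.95)²) = 50.686 mi.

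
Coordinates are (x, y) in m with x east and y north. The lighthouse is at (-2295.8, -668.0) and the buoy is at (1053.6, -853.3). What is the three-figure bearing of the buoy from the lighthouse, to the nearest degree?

093°

Δeast = 1053.6 − -2295.8 = 3349.40; Δnorth = -853.3 − -668.0 = -185.30.
Bearing = atan2(Δeast, Δnorth) mod 360° = 93.17° ≈ 093°.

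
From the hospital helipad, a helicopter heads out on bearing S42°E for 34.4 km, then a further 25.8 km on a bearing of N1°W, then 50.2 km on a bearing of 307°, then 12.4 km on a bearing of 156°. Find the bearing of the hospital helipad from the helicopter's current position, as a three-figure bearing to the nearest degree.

Leg 1 (S42°E, 34.4 km): east 34.4 sin 138° = 23.02, north 34.4 cos 138° = -25.56
Leg 2 (N1°W, 25.8 km): east 25.8 sin 359° = -0.45, north 25.8 cos 359° = 25.80
Leg 3 (307°, 50.2 km): east 50.2 sin 307° = -40.09, north 50.2 cos 307° = 30.21
Leg 4 (156°, 12.4 km): east 12.4 sin 156° = 5.04, north 12.4 cos 156° = -11.33
Net displacement: -12.48 east, 19.12 north. Direction back to start is (12.48, -19.12): bearing = atan2(12.48, -19.12) mod 360° = 146.86° ≈ 147°.

147°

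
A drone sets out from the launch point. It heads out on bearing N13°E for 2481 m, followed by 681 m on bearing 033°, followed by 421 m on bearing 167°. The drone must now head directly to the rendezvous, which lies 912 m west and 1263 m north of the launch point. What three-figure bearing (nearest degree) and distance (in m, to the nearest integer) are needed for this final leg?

Leg 1 (N13°E, 2481 m): east 2481 sin 13° = 558.10, north 2481 cos 13° = 2417.41
Leg 2 (033°, 681 m): east 681 sin 33° = 370.90, north 681 cos 33° = 571.13
Leg 3 (167°, 421 m): east 421 sin 167° = 94.70, north 421 cos 167° = -410.21
Current position: (1023.71, 2578.34). Target: (-912, 1263). Remaining: Δeast = -1935.71, Δnorth = -1315.34.
Bearing = atan2(-1935.71, -1315.34) mod 360° = 235.80°; distance = √((-1935.71)² + (-1315.34)²) = 2340.315 m.

236°, 2340 m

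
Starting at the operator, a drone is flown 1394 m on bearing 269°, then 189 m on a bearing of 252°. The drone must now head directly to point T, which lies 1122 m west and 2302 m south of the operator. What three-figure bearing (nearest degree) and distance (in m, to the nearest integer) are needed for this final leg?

Leg 1 (269°, 1394 m): east 1394 sin 269° = -1393.79, north 1394 cos 269° = -24.33
Leg 2 (252°, 189 m): east 189 sin 252° = -179.75, north 189 cos 252° = -58.40
Current position: (-1573.54, -82.73). Target: (-1122, -2302). Remaining: Δeast = 451.54, Δnorth = -2219.27.
Bearing = atan2(451.54, -2219.27) mod 360° = 168.50°; distance = √((451.54)² + (-2219.27)²) = 2264.737 m.

168°, 2265 m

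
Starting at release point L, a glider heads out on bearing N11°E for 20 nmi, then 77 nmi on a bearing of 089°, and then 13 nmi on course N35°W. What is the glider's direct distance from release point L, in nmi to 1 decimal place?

Leg 1 (N11°E, 20 nmi): east 20 sin 11° = 3.82, north 20 cos 11° = 19.63
Leg 2 (089°, 77 nmi): east 77 sin 89° = 76.99, north 77 cos 89° = 1.34
Leg 3 (N35°W, 13 nmi): east 13 sin 325° = -7.46, north 13 cos 325° = 10.65
Net: 73.35 east, 31.63 north. Distance = √((73.35)² + (31.63)²) = 79.875 nmi.

79.9 nmi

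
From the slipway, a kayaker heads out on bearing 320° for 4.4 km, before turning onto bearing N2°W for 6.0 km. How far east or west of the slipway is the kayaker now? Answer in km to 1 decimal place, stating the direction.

Leg 1 (320°, 4.4 km): east 4.4 sin 320° = -2.83, north 4.4 cos 320° = 3.37
Leg 2 (N2°W, 6.0 km): east 6.0 sin 358° = -0.21, north 6.0 cos 358° = 6.00
Net east component: -3.04 km.

3.0 km west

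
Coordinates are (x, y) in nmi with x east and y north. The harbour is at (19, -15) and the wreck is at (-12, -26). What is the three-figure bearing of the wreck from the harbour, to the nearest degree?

250°

Δeast = -12 − 19 = -31.00; Δnorth = -26 − -15 = -11.00.
Bearing = atan2(Δeast, Δnorth) mod 360° = 250.46° ≈ 250°.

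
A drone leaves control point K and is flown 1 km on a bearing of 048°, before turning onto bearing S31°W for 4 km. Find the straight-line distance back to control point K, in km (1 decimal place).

3.1 km

Leg 1 (048°, 1 km): east 1 sin 48° = 0.74, north 1 cos 48° = 0.67
Leg 2 (S31°W, 4 km): east 4 sin 211° = -2.06, north 4 cos 211° = -3.43
Net: -1.32 east, -2.76 north. Distance = √((-1.32)² + (-2.76)²) = 3.058 km.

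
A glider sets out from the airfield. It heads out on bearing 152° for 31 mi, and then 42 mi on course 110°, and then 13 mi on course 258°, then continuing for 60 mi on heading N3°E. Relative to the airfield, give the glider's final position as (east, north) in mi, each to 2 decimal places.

Leg 1 (152°, 31 mi): east 31 sin 152° = 14.55, north 31 cos 152° = -27.37
Leg 2 (110°, 42 mi): east 42 sin 110° = 39.47, north 42 cos 110° = -14.36
Leg 3 (258°, 13 mi): east 13 sin 258° = -12.72, north 13 cos 258° = -2.70
Leg 4 (N3°E, 60 mi): east 60 sin 3° = 3.14, north 60 cos 3° = 59.92
Summing: 44.44 mi east, 15.48 mi north → (44.44, 15.48).

(44.44, 15.48)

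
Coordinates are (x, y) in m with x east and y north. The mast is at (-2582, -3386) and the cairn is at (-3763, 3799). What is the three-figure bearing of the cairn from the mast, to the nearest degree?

Δeast = -3763 − -2582 = -1181.00; Δnorth = 3799 − -3386 = 7185.00.
Bearing = atan2(Δeast, Δnorth) mod 360° = 350.67° ≈ 351°.

351°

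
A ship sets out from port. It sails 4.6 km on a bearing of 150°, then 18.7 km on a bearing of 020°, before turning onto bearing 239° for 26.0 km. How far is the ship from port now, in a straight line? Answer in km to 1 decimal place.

Leg 1 (150°, 4.6 km): east 4.6 sin 150° = 2.30, north 4.6 cos 150° = -3.98
Leg 2 (020°, 18.7 km): east 18.7 sin 20° = 6.40, north 18.7 cos 20° = 17.57
Leg 3 (239°, 26.0 km): east 26.0 sin 239° = -22.29, north 26.0 cos 239° = -13.39
Net: -13.59 east, 0.20 north. Distance = √((-13.59)² + (0.20)²) = 13.592 km.

13.6 km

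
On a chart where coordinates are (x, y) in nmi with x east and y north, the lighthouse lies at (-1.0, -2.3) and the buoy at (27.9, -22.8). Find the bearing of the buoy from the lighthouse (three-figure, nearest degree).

125°

Δeast = 27.9 − -1.0 = 28.90; Δnorth = -22.8 − -2.3 = -20.50.
Bearing = atan2(Δeast, Δnorth) mod 360° = 125.35° ≈ 125°.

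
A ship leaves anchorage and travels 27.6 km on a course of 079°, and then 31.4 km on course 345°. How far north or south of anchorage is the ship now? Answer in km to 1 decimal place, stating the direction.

35.6 km north

Leg 1 (079°, 27.6 km): east 27.6 sin 79° = 27.09, north 27.6 cos 79° = 5.27
Leg 2 (345°, 31.4 km): east 31.4 sin 345° = -8.13, north 31.4 cos 345° = 30.33
Net north component: 35.60 km.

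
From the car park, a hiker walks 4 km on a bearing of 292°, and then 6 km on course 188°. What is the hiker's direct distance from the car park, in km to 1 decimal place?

6.4 km

Leg 1 (292°, 4 km): east 4 sin 292° = -3.71, north 4 cos 292° = 1.50
Leg 2 (188°, 6 km): east 6 sin 188° = -0.84, north 6 cos 188° = -5.94
Net: -4.54 east, -4.44 north. Distance = √((-4.54)² + (-4.44)²) = 6.355 km.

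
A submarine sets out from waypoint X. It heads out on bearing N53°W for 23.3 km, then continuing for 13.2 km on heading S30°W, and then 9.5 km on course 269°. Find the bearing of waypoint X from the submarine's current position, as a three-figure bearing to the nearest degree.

Leg 1 (N53°W, 23.3 km): east 23.3 sin 307° = -18.61, north 23.3 cos 307° = 14.02
Leg 2 (S30°W, 13.2 km): east 13.2 sin 210° = -6.60, north 13.2 cos 210° = -11.43
Leg 3 (269°, 9.5 km): east 9.5 sin 269° = -9.50, north 9.5 cos 269° = -0.17
Net displacement: -34.71 east, 2.42 north. Direction back to start is (34.71, -2.42): bearing = atan2(34.71, -2.42) mod 360° = 94.00° ≈ 094°.

094°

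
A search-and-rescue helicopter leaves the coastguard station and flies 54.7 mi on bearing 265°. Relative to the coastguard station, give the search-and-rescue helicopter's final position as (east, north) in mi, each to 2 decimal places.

(-54.49, -4.77)

Leg 1 (265°, 54.7 mi): east 54.7 sin 265° = -54.49, north 54.7 cos 265° = -4.77
Summing: -54.49 mi east, -4.77 mi north → (-54.49, -4.77).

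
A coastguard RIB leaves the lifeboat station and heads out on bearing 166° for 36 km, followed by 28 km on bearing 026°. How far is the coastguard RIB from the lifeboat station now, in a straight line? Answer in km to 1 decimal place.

Leg 1 (166°, 36 km): east 36 sin 166° = 8.71, north 36 cos 166° = -34.93
Leg 2 (026°, 28 km): east 28 sin 26° = 12.27, north 28 cos 26° = 25.17
Net: 20.98 east, -9.76 north. Distance = √((20.98)² + (-9.76)²) = 23.144 km.

23.1 km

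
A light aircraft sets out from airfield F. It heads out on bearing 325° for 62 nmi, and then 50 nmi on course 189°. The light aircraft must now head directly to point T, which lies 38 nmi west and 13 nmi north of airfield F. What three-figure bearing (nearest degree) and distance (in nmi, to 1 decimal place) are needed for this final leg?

Leg 1 (325°, 62 nmi): east 62 sin 325° = -35.56, north 62 cos 325° = 50.79
Leg 2 (189°, 50 nmi): east 50 sin 189° = -7.82, north 50 cos 189° = -49.38
Current position: (-43.38, 1.40). Target: (-38, 13). Remaining: Δeast = 5.38, Δnorth = 11.60.
Bearing = atan2(5.38, 11.60) mod 360° = 24.90°; distance = √((5.38)² + (11.60)²) = 12.786 nmi.

025°, 12.8 nmi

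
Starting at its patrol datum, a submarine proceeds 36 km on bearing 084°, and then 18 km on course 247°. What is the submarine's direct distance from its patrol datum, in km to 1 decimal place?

19.5 km

Leg 1 (084°, 36 km): east 36 sin 84° = 35.80, north 36 cos 84° = 3.76
Leg 2 (247°, 18 km): east 18 sin 247° = -16.57, north 18 cos 247° = -7.03
Net: 19.23 east, -3.27 north. Distance = √((19.23)² + (-3.27)²) = 19.510 km.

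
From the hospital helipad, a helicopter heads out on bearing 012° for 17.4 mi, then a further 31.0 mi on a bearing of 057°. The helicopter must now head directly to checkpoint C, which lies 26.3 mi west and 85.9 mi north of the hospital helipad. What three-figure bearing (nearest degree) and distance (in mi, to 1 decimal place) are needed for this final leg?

Leg 1 (012°, 17.4 mi): east 17.4 sin 12° = 3.62, north 17.4 cos 12° = 17.02
Leg 2 (057°, 31.0 mi): east 31.0 sin 57° = 26.00, north 31.0 cos 57° = 16.88
Current position: (29.62, 33.90). Target: (-26.3, 85.9). Remaining: Δeast = -55.92, Δnorth = 52.00.
Bearing = atan2(-55.92, 52.00) mod 360° = 312.92°; distance = √((-55.92)² + (52.00)²) = 76.356 mi.

313°, 76.4 mi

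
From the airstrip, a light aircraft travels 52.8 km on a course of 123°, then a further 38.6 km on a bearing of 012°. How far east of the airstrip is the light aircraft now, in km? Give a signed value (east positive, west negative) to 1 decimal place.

52.3 km

Leg 1 (123°, 52.8 km): east 52.8 sin 123° = 44.28, north 52.8 cos 123° = -28.76
Leg 2 (012°, 38.6 km): east 38.6 sin 12° = 8.03, north 38.6 cos 12° = 37.76
Net east component: 52.31 km.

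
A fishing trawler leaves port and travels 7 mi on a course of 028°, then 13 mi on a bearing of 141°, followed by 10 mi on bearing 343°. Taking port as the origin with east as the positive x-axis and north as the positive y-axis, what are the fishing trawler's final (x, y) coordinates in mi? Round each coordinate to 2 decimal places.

(8.54, 5.64)

Leg 1 (028°, 7 mi): east 7 sin 28° = 3.29, north 7 cos 28° = 6.18
Leg 2 (141°, 13 mi): east 13 sin 141° = 8.18, north 13 cos 141° = -10.10
Leg 3 (343°, 10 mi): east 10 sin 343° = -2.92, north 10 cos 343° = 9.56
Summing: 8.54 mi east, 5.64 mi north → (8.54, 5.64).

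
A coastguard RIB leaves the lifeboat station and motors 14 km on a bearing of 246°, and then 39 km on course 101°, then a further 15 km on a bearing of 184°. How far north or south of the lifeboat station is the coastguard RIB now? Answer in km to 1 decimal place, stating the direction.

Leg 1 (246°, 14 km): east 14 sin 246° = -12.79, north 14 cos 246° = -5.69
Leg 2 (101°, 39 km): east 39 sin 101° = 38.28, north 39 cos 101° = -7.44
Leg 3 (184°, 15 km): east 15 sin 184° = -1.05, north 15 cos 184° = -14.96
Net north component: -28.10 km.

28.1 km south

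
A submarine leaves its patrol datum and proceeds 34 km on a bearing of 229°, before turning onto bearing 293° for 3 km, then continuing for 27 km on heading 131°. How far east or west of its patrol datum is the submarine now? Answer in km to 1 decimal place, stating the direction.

Leg 1 (229°, 34 km): east 34 sin 229° = -25.66, north 34 cos 229° = -22.31
Leg 2 (293°, 3 km): east 3 sin 293° = -2.76, north 3 cos 293° = 1.17
Leg 3 (131°, 27 km): east 27 sin 131° = 20.38, north 27 cos 131° = -17.71
Net east component: -8.04 km.

8.0 km west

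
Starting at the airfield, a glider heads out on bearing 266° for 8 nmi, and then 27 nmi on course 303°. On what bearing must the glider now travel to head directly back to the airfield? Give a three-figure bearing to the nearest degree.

115°

Leg 1 (266°, 8 nmi): east 8 sin 266° = -7.98, north 8 cos 266° = -0.56
Leg 2 (303°, 27 nmi): east 27 sin 303° = -22.64, north 27 cos 303° = 14.71
Net displacement: -30.62 east, 14.15 north. Direction back to start is (30.62, -14.15): bearing = atan2(30.62, -14.15) mod 360° = 114.79° ≈ 115°.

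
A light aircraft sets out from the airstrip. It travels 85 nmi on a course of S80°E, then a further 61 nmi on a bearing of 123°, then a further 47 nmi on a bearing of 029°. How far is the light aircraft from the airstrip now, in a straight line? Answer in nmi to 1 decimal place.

Leg 1 (S80°E, 85 nmi): east 85 sin 100° = 83.71, north 85 cos 100° = -14.76
Leg 2 (123°, 61 nmi): east 61 sin 123° = 51.16, north 61 cos 123° = -33.22
Leg 3 (029°, 47 nmi): east 47 sin 29° = 22.79, north 47 cos 29° = 41.11
Net: 157.65 east, -6.88 north. Distance = √((157.65)² + (-6.88)²) = 157.803 nmi.

157.8 nmi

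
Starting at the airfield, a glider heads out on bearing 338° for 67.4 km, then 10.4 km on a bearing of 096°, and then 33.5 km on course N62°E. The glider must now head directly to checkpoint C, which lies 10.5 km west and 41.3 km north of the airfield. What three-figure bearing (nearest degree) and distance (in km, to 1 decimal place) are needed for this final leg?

215°, 43.8 km

Leg 1 (338°, 67.4 km): east 67.4 sin 338° = -25.25, north 67.4 cos 338° = 62.49
Leg 2 (096°, 10.4 km): east 10.4 sin 96° = 10.34, north 10.4 cos 96° = -1.09
Leg 3 (N62°E, 33.5 km): east 33.5 sin 62° = 29.58, north 33.5 cos 62° = 15.73
Current position: (14.67, 77.13). Target: (-10.5, 41.3). Remaining: Δeast = -25.17, Δnorth = -35.83.
Bearing = atan2(-25.17, -35.83) mod 360° = 215.09°; distance = √((-25.17)² + (-35.83)²) = 43.791 km.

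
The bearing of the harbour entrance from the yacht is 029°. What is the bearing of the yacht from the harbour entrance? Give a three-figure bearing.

Back-bearing = 029° + 180° = 209°.

209°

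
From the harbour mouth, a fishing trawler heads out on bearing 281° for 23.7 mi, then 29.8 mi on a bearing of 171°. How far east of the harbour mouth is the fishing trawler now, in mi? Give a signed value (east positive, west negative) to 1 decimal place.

Leg 1 (281°, 23.7 mi): east 23.7 sin 281° = -23.26, north 23.7 cos 281° = 4.52
Leg 2 (171°, 29.8 mi): east 29.8 sin 171° = 4.66, north 29.8 cos 171° = -29.43
Net east component: -18.60 mi.

-18.6 mi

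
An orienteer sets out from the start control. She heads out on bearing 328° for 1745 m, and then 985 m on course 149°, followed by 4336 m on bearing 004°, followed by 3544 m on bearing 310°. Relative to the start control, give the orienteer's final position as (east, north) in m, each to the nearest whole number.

(-2830, 7239)

Leg 1 (328°, 1745 m): east 1745 sin 328° = -924.71, north 1745 cos 328° = 1479.84
Leg 2 (149°, 985 m): east 985 sin 149° = 507.31, north 985 cos 149° = -844.31
Leg 3 (004°, 4336 m): east 4336 sin 4° = 302.46, north 4336 cos 4° = 4325.44
Leg 4 (310°, 3544 m): east 3544 sin 310° = -2714.86, north 3544 cos 310° = 2278.04
Summing: -2829.79 m east, 7239.01 m north → (-2830, 7239).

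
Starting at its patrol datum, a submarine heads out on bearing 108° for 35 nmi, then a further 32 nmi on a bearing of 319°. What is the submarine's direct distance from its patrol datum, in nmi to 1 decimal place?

18.1 nmi

Leg 1 (108°, 35 nmi): east 35 sin 108° = 33.29, north 35 cos 108° = -10.82
Leg 2 (319°, 32 nmi): east 32 sin 319° = -20.99, north 32 cos 319° = 24.15
Net: 12.29 east, 13.34 north. Distance = √((12.29)² + (13.34)²) = 18.137 nmi.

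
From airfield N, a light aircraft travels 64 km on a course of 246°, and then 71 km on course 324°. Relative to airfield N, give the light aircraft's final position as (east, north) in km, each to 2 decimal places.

Leg 1 (246°, 64 km): east 64 sin 246° = -58.47, north 64 cos 246° = -26.03
Leg 2 (324°, 71 km): east 71 sin 324° = -41.73, north 71 cos 324° = 57.44
Summing: -100.20 km east, 31.41 km north → (-100.20, 31.41).

(-100.20, 31.41)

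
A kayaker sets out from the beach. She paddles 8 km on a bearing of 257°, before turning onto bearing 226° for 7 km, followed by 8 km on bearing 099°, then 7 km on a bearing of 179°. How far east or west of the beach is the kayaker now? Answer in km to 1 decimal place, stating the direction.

4.8 km west

Leg 1 (257°, 8 km): east 8 sin 257° = -7.79, north 8 cos 257° = -1.80
Leg 2 (226°, 7 km): east 7 sin 226° = -5.04, north 7 cos 226° = -4.86
Leg 3 (099°, 8 km): east 8 sin 99° = 7.90, north 8 cos 99° = -1.25
Leg 4 (179°, 7 km): east 7 sin 179° = 0.12, north 7 cos 179° = -7.00
Net east component: -4.81 km.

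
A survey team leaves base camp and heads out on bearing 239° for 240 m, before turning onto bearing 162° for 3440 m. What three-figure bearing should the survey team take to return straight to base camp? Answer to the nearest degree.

346°

Leg 1 (239°, 240 m): east 240 sin 239° = -205.72, north 240 cos 239° = -123.61
Leg 2 (162°, 3440 m): east 3440 sin 162° = 1063.02, north 3440 cos 162° = -3271.63
Net displacement: 857.30 east, -3395.24 north. Direction back to start is (-857.30, 3395.24): bearing = atan2(-857.30, 3395.24) mod 360° = 345.83° ≈ 346°.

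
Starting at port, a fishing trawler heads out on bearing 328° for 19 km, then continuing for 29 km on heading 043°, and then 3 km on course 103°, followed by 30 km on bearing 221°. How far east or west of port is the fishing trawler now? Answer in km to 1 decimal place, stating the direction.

7.0 km west

Leg 1 (328°, 19 km): east 19 sin 328° = -10.07, north 19 cos 328° = 16.11
Leg 2 (043°, 29 km): east 29 sin 43° = 19.78, north 29 cos 43° = 21.21
Leg 3 (103°, 3 km): east 3 sin 103° = 2.92, north 3 cos 103° = -0.67
Leg 4 (221°, 30 km): east 30 sin 221° = -19.68, north 30 cos 221° = -22.64
Net east component: -7.05 km.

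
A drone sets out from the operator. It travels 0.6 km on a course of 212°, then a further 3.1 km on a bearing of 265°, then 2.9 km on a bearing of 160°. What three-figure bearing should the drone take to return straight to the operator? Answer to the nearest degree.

Leg 1 (212°, 0.6 km): east 0.6 sin 212° = -0.32, north 0.6 cos 212° = -0.51
Leg 2 (265°, 3.1 km): east 3.1 sin 265° = -3.09, north 3.1 cos 265° = -0.27
Leg 3 (160°, 2.9 km): east 2.9 sin 160° = 0.99, north 2.9 cos 160° = -2.73
Net displacement: -2.41 east, -3.50 north. Direction back to start is (2.41, 3.50): bearing = atan2(2.41, 3.50) mod 360° = 34.57° ≈ 035°.

035°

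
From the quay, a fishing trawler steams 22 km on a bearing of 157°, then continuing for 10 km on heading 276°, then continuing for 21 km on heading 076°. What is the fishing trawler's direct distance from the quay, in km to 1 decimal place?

23.7 km

Leg 1 (157°, 22 km): east 22 sin 157° = 8.60, north 22 cos 157° = -20.25
Leg 2 (276°, 10 km): east 10 sin 276° = -9.95, north 10 cos 276° = 1.05
Leg 3 (076°, 21 km): east 21 sin 76° = 20.38, north 21 cos 76° = 5.08
Net: 19.03 east, -14.13 north. Distance = √((19.03)² + (-14.13)²) = 23.697 km.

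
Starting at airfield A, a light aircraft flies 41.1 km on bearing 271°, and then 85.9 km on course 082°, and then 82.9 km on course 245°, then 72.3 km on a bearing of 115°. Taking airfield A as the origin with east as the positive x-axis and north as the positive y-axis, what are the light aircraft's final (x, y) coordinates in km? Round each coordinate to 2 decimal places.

Leg 1 (271°, 41.1 km): east 41.1 sin 271° = -41.09, north 41.1 cos 271° = 0.72
Leg 2 (082°, 85.9 km): east 85.9 sin 82° = 85.06, north 85.9 cos 82° = 11.95
Leg 3 (245°, 82.9 km): east 82.9 sin 245° = -75.13, north 82.9 cos 245° = -35.04
Leg 4 (115°, 72.3 km): east 72.3 sin 115° = 65.53, north 72.3 cos 115° = -30.56
Summing: 34.36 km east, -52.92 km north → (34.36, -52.92).

(34.36, -52.92)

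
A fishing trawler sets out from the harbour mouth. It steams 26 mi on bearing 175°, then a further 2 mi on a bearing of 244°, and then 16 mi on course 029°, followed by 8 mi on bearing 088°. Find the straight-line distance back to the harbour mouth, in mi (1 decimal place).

Leg 1 (175°, 26 mi): east 26 sin 175° = 2.27, north 26 cos 175° = -25.90
Leg 2 (244°, 2 mi): east 2 sin 244° = -1.80, north 2 cos 244° = -0.88
Leg 3 (029°, 16 mi): east 16 sin 29° = 7.76, north 16 cos 29° = 13.99
Leg 4 (088°, 8 mi): east 8 sin 88° = 8.00, north 8 cos 88° = 0.28
Net: 16.22 east, -12.50 north. Distance = √((16.22)² + (-12.50)²) = 20.481 mi.

20.5 mi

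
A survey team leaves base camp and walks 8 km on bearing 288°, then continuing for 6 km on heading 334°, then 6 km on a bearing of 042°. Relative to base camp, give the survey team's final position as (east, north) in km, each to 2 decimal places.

Leg 1 (288°, 8 km): east 8 sin 288° = -7.61, north 8 cos 288° = 2.47
Leg 2 (334°, 6 km): east 6 sin 334° = -2.63, north 6 cos 334° = 5.39
Leg 3 (042°, 6 km): east 6 sin 42° = 4.01, north 6 cos 42° = 4.46
Summing: -6.22 km east, 12.32 km north → (-6.22, 12.32).

(-6.22, 12.32)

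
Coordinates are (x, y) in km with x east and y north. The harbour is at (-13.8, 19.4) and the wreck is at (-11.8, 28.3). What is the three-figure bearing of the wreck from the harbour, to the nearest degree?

013°

Δeast = -11.8 − -13.8 = 2.00; Δnorth = 28.3 − 19.4 = 8.90.
Bearing = atan2(Δeast, Δnorth) mod 360° = 12.67° ≈ 013°.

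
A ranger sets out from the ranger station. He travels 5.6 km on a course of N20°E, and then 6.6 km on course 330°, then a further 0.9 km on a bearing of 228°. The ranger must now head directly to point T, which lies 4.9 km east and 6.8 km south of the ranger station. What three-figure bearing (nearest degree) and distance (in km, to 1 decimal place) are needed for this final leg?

Leg 1 (N20°E, 5.6 km): east 5.6 sin 20° = 1.92, north 5.6 cos 20° = 5.26
Leg 2 (330°, 6.6 km): east 6.6 sin 330° = -3.30, north 6.6 cos 330° = 5.72
Leg 3 (228°, 0.9 km): east 0.9 sin 228° = -0.67, north 0.9 cos 228° = -0.60
Current position: (-2.05, 10.38). Target: (4.9, -6.8). Remaining: Δeast = 6.95, Δnorth = -17.18.
Bearing = atan2(6.95, -17.18) mod 360° = 157.96°; distance = √((6.95)² + (-17.18)²) = 18.530 km.

158°, 18.5 km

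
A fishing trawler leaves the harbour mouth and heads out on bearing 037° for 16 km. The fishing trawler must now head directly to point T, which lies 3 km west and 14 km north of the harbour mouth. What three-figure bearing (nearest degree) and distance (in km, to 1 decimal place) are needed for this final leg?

Leg 1 (037°, 16 km): east 16 sin 37° = 9.63, north 16 cos 37° = 12.78
Current position: (9.63, 12.78). Target: (-3, 14). Remaining: Δeast = -12.63, Δnorth = 1.22.
Bearing = atan2(-12.63, 1.22) mod 360° = 275.53°; distance = √((-12.63)² + (1.22)²) = 12.688 km.

276°, 12.7 km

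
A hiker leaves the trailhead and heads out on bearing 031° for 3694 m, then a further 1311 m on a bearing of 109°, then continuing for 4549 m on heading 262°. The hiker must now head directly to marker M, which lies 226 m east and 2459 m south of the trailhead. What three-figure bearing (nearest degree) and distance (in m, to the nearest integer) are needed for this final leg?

161°, 4834 m

Leg 1 (031°, 3694 m): east 3694 sin 31° = 1902.55, north 3694 cos 31° = 3166.38
Leg 2 (109°, 1311 m): east 1311 sin 109° = 1239.57, north 1311 cos 109° = -426.82
Leg 3 (262°, 4549 m): east 4549 sin 262° = -4504.73, north 4549 cos 262° = -633.10
Current position: (-1362.60, 2106.46). Target: (226, -2459). Remaining: Δeast = 1588.60, Δnorth = -4565.46.
Bearing = atan2(1588.60, -4565.46) mod 360° = 160.81°; distance = √((1588.60)² + (-4565.46)²) = 4833.949 m.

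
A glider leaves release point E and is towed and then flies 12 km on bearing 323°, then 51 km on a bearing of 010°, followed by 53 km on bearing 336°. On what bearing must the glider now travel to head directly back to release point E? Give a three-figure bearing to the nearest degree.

Leg 1 (323°, 12 km): east 12 sin 323° = -7.22, north 12 cos 323° = 9.58
Leg 2 (010°, 51 km): east 51 sin 10° = 8.86, north 51 cos 10° = 50.23
Leg 3 (336°, 53 km): east 53 sin 336° = -21.56, north 53 cos 336° = 48.42
Net displacement: -19.92 east, 108.23 north. Direction back to start is (19.92, -108.23): bearing = atan2(19.92, -108.23) mod 360° = 169.57° ≈ 170°.

170°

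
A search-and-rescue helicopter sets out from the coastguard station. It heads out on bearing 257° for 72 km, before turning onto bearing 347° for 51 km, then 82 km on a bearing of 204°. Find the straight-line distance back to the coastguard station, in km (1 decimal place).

122.2 km

Leg 1 (257°, 72 km): east 72 sin 257° = -70.15, north 72 cos 257° = -16.20
Leg 2 (347°, 51 km): east 51 sin 347° = -11.47, north 51 cos 347° = 49.69
Leg 3 (204°, 82 km): east 82 sin 204° = -33.35, north 82 cos 204° = -74.91
Net: -114.98 east, -41.41 north. Distance = √((-114.98)² + (-41.41)²) = 122.211 km.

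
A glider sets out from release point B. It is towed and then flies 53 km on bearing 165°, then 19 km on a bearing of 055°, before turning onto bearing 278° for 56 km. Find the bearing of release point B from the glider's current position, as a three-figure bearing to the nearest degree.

039°

Leg 1 (165°, 53 km): east 53 sin 165° = 13.72, north 53 cos 165° = -51.19
Leg 2 (055°, 19 km): east 19 sin 55° = 15.56, north 19 cos 55° = 10.90
Leg 3 (278°, 56 km): east 56 sin 278° = -55.46, north 56 cos 278° = 7.79
Net displacement: -26.17 east, -32.50 north. Direction back to start is (26.17, 32.50): bearing = atan2(26.17, 32.50) mod 360° = 38.84° ≈ 039°.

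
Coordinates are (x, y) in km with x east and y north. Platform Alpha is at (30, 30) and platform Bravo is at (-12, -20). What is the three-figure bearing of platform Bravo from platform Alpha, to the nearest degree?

Δeast = -12 − 30 = -42.00; Δnorth = -20 − 30 = -50.00.
Bearing = atan2(Δeast, Δnorth) mod 360° = 220.03° ≈ 220°.

220°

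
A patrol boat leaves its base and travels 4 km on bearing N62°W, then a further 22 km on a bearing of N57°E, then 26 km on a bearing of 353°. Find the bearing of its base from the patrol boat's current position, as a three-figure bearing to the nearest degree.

Leg 1 (N62°W, 4 km): east 4 sin 298° = -3.53, north 4 cos 298° = 1.88
Leg 2 (N57°E, 22 km): east 22 sin 57° = 18.45, north 22 cos 57° = 11.98
Leg 3 (353°, 26 km): east 26 sin 353° = -3.17, north 26 cos 353° = 25.81
Net displacement: 11.75 east, 39.67 north. Direction back to start is (-11.75, -39.67): bearing = atan2(-11.75, -39.67) mod 360° = 196.50° ≈ 197°.

197°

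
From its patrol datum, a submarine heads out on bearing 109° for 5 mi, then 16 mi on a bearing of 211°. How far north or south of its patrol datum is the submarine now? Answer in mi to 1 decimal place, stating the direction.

15.3 mi south

Leg 1 (109°, 5 mi): east 5 sin 109° = 4.73, north 5 cos 109° = -1.63
Leg 2 (211°, 16 mi): east 16 sin 211° = -8.24, north 16 cos 211° = -13.71
Net north component: -15.34 mi.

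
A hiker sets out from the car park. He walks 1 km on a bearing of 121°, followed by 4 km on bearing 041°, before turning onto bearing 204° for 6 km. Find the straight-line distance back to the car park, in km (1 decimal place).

Leg 1 (121°, 1 km): east 1 sin 121° = 0.86, north 1 cos 121° = -0.52
Leg 2 (041°, 4 km): east 4 sin 41° = 2.62, north 4 cos 41° = 3.02
Leg 3 (204°, 6 km): east 6 sin 204° = -2.44, north 6 cos 204° = -5.48
Net: 1.04 east, -2.98 north. Distance = √((1.04)² + (-2.98)²) = 3.154 km.

3.2 km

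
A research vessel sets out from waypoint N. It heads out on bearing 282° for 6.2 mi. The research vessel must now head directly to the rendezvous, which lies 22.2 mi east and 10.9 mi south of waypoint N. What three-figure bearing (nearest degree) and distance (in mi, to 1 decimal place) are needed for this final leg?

Leg 1 (282°, 6.2 mi): east 6.2 sin 282° = -6.06, north 6.2 cos 282° = 1.29
Current position: (-6.06, 1.29). Target: (22.2, -10.9). Remaining: Δeast = 28.26, Δnorth = -12.19.
Bearing = atan2(28.26, -12.19) mod 360° = 113.33°; distance = √((28.26)² + (-12.19)²) = 30.781 mi.

113°, 30.8 mi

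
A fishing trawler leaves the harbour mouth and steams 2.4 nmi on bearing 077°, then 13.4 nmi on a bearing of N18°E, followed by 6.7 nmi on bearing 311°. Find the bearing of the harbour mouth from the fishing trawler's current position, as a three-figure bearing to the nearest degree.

185°

Leg 1 (077°, 2.4 nmi): east 2.4 sin 77° = 2.34, north 2.4 cos 77° = 0.54
Leg 2 (N18°E, 13.4 nmi): east 13.4 sin 18° = 4.14, north 13.4 cos 18° = 12.74
Leg 3 (311°, 6.7 nmi): east 6.7 sin 311° = -5.06, north 6.7 cos 311° = 4.40
Net displacement: 1.42 east, 17.68 north. Direction back to start is (-1.42, -17.68): bearing = atan2(-1.42, -17.68) mod 360° = 184.60° ≈ 185°.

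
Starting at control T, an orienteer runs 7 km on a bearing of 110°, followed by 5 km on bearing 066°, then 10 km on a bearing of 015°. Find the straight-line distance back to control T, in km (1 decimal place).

Leg 1 (110°, 7 km): east 7 sin 110° = 6.58, north 7 cos 110° = -2.39
Leg 2 (066°, 5 km): east 5 sin 66° = 4.57, north 5 cos 66° = 2.03
Leg 3 (015°, 10 km): east 10 sin 15° = 2.59, north 10 cos 15° = 9.66
Net: 13.73 east, 9.30 north. Distance = √((13.73)² + (9.30)²) = 16.586 km.

16.6 km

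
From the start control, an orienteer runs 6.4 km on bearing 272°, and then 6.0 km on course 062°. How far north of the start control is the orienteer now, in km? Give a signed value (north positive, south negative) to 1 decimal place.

Leg 1 (272°, 6.4 km): east 6.4 sin 272° = -6.40, north 6.4 cos 272° = 0.22
Leg 2 (062°, 6.0 km): east 6.0 sin 62° = 5.30, north 6.0 cos 62° = 2.82
Net north component: 3.04 km.

3.0 km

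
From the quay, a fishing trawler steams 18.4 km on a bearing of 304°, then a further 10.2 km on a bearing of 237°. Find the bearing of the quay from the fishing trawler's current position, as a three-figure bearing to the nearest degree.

101°

Leg 1 (304°, 18.4 km): east 18.4 sin 304° = -15.25, north 18.4 cos 304° = 10.29
Leg 2 (237°, 10.2 km): east 10.2 sin 237° = -8.55, north 10.2 cos 237° = -5.56
Net displacement: -23.81 east, 4.73 north. Direction back to start is (23.81, -4.73): bearing = atan2(23.81, -4.73) mod 360° = 101.25° ≈ 101°.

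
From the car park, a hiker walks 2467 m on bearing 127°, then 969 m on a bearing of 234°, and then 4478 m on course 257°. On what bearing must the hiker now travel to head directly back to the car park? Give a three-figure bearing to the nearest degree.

046°

Leg 1 (127°, 2467 m): east 2467 sin 127° = 1970.23, north 2467 cos 127° = -1484.68
Leg 2 (234°, 969 m): east 969 sin 234° = -783.94, north 969 cos 234° = -569.56
Leg 3 (257°, 4478 m): east 4478 sin 257° = -4363.23, north 4478 cos 257° = -1007.33
Net displacement: -3176.93 east, -3061.57 north. Direction back to start is (3176.93, 3061.57): bearing = atan2(3176.93, 3061.57) mod 360° = 46.06° ≈ 046°.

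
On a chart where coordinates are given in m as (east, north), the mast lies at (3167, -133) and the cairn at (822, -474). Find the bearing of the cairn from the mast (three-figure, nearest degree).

262°

Δeast = 822 − 3167 = -2345.00; Δnorth = -474 − -133 = -341.00.
Bearing = atan2(Δeast, Δnorth) mod 360° = 261.73° ≈ 262°.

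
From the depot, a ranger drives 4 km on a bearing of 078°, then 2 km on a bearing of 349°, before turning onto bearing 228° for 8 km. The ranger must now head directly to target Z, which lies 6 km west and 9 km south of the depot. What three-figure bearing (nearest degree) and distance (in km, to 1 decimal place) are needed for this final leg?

209°, 7.4 km

Leg 1 (078°, 4 km): east 4 sin 78° = 3.91, north 4 cos 78° = 0.83
Leg 2 (349°, 2 km): east 2 sin 349° = -0.38, north 2 cos 349° = 1.96
Leg 3 (228°, 8 km): east 8 sin 228° = -5.95, north 8 cos 228° = -5.35
Current position: (-2.41, -2.56). Target: (-6, -9). Remaining: Δeast = -3.59, Δnorth = -6.44.
Bearing = atan2(-3.59, -6.44) mod 360° = 209.10°; distance = √((-3.59)² + (-6.44)²) = 7.373 km.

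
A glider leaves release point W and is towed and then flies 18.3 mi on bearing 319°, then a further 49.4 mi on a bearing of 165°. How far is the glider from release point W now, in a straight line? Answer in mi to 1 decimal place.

33.9 mi

Leg 1 (319°, 18.3 mi): east 18.3 sin 319° = -12.01, north 18.3 cos 319° = 13.81
Leg 2 (165°, 49.4 mi): east 49.4 sin 165° = 12.79, north 49.4 cos 165° = -47.72
Net: 0.78 east, -33.91 north. Distance = √((0.78)² + (-33.91)²) = 33.915 mi.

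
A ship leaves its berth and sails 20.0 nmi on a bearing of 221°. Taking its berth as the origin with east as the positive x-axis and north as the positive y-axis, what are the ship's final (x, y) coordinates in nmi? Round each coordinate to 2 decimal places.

(-13.12, -15.09)

Leg 1 (221°, 20.0 nmi): east 20.0 sin 221° = -13.12, north 20.0 cos 221° = -15.09
Summing: -13.12 nmi east, -15.09 nmi north → (-13.12, -15.09).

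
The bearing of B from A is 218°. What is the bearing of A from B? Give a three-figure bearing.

Back-bearing = 218° − 180° = 038°.

038°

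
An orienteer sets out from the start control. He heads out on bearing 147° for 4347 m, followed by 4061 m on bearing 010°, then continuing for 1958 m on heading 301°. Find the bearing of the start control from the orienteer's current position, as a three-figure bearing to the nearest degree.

Leg 1 (147°, 4347 m): east 4347 sin 147° = 2367.55, north 4347 cos 147° = -3645.70
Leg 2 (010°, 4061 m): east 4061 sin 10° = 705.19, north 4061 cos 10° = 3999.30
Leg 3 (301°, 1958 m): east 1958 sin 301° = -1678.33, north 1958 cos 301° = 1008.44
Net displacement: 1394.40 east, 1362.05 north. Direction back to start is (-1394.40, -1362.05): bearing = atan2(-1394.40, -1362.05) mod 360° = 225.67° ≈ 226°.

226°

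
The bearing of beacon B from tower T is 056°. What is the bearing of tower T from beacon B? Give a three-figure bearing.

236°

Back-bearing = 056° + 180° = 236°.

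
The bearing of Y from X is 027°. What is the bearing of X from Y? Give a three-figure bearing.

Back-bearing = 027° + 180° = 207°.

207°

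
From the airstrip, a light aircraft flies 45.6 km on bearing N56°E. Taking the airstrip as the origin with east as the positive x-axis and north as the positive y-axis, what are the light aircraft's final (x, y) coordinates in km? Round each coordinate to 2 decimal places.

(37.80, 25.50)

Leg 1 (N56°E, 45.6 km): east 45.6 sin 56° = 37.80, north 45.6 cos 56° = 25.50
Summing: 37.80 km east, 25.50 km north → (37.80, 25.50).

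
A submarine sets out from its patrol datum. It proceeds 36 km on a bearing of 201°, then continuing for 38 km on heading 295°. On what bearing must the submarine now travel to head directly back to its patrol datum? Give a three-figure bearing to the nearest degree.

070°

Leg 1 (201°, 36 km): east 36 sin 201° = -12.90, north 36 cos 201° = -33.61
Leg 2 (295°, 38 km): east 38 sin 295° = -34.44, north 38 cos 295° = 16.06
Net displacement: -47.34 east, -17.55 north. Direction back to start is (47.34, 17.55): bearing = atan2(47.34, 17.55) mod 360° = 69.66° ≈ 070°.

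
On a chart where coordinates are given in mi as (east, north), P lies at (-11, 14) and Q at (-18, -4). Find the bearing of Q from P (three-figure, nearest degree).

Δeast = -18 − -11 = -7.00; Δnorth = -4 − 14 = -18.00.
Bearing = atan2(Δeast, Δnorth) mod 360° = 201.25° ≈ 201°.

201°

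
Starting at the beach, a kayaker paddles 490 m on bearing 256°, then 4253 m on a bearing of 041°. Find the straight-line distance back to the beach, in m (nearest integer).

3862 m

Leg 1 (256°, 490 m): east 490 sin 256° = -475.44, north 490 cos 256° = -118.54
Leg 2 (041°, 4253 m): east 4253 sin 41° = 2790.22, north 4253 cos 41° = 3209.78
Net: 2314.77 east, 3091.24 north. Distance = √((2314.77)² + (3091.24)²) = 3861.856 m.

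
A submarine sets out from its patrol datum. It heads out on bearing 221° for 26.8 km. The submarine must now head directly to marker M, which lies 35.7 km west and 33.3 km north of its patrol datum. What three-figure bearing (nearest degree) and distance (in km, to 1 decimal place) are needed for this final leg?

Leg 1 (221°, 26.8 km): east 26.8 sin 221° = -17.58, north 26.8 cos 221° = -20.23
Current position: (-17.58, -20.23). Target: (-35.7, 33.3). Remaining: Δeast = -18.12, Δnorth = 53.53.
Bearing = atan2(-18.12, 53.53) mod 360° = 341.30°; distance = √((-18.12)² + (53.53)²) = 56.509 km.

341°, 56.5 km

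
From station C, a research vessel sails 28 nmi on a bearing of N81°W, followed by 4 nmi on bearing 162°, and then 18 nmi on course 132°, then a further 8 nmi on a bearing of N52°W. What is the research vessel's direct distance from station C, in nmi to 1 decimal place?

Leg 1 (N81°W, 28 nmi): east 28 sin 279° = -27.66, north 28 cos 279° = 4.38
Leg 2 (162°, 4 nmi): east 4 sin 162° = 1.24, north 4 cos 162° = -3.80
Leg 3 (132°, 18 nmi): east 18 sin 132° = 13.38, north 18 cos 132° = -12.04
Leg 4 (N52°W, 8 nmi): east 8 sin 308° = -6.30, north 8 cos 308° = 4.93
Net: -19.35 east, -6.54 north. Distance = √((-19.35)² + (-6.54)²) = 20.423 nmi.

20.4 nmi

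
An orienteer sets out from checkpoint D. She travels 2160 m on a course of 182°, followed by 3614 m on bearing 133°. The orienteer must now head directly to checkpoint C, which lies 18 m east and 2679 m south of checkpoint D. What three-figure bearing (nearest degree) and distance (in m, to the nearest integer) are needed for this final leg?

307°, 3207 m

Leg 1 (182°, 2160 m): east 2160 sin 182° = -75.38, north 2160 cos 182° = -2158.68
Leg 2 (133°, 3614 m): east 3614 sin 133° = 2643.11, north 3614 cos 133° = -2464.74
Current position: (2567.73, -4623.43). Target: (18, -2679). Remaining: Δeast = -2549.73, Δnorth = 1944.43.
Bearing = atan2(-2549.73, 1944.43) mod 360° = 307.33°; distance = √((-2549.73)² + (1944.43)²) = 3206.542 m.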